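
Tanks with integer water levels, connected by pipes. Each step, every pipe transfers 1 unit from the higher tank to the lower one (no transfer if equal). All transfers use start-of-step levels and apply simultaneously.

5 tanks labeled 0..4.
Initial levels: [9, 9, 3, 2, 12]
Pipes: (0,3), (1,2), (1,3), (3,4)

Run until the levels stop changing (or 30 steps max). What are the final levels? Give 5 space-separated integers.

Answer: 7 5 7 9 7

Derivation:
Step 1: flows [0->3,1->2,1->3,4->3] -> levels [8 7 4 5 11]
Step 2: flows [0->3,1->2,1->3,4->3] -> levels [7 5 5 8 10]
Step 3: flows [3->0,1=2,3->1,4->3] -> levels [8 6 5 7 9]
Step 4: flows [0->3,1->2,3->1,4->3] -> levels [7 6 6 8 8]
Step 5: flows [3->0,1=2,3->1,3=4] -> levels [8 7 6 6 8]
Step 6: flows [0->3,1->2,1->3,4->3] -> levels [7 5 7 9 7]
Step 7: flows [3->0,2->1,3->1,3->4] -> levels [8 7 6 6 8]
  -> period-2 cycle: step 7 state = step 5 state; never stabilizes
  -> state at step 30: (30-5) mod 2 = 1, same as step 6 -> [7 5 7 9 7]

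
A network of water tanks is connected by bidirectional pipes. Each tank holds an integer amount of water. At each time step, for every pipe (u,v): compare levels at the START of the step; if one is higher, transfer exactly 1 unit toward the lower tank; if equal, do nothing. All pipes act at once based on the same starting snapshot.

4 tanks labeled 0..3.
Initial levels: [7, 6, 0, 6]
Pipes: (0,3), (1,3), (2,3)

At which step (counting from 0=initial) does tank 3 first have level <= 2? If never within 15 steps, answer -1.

Step 1: flows [0->3,1=3,3->2] -> levels [6 6 1 6]
Step 2: flows [0=3,1=3,3->2] -> levels [6 6 2 5]
Step 3: flows [0->3,1->3,3->2] -> levels [5 5 3 6]
Step 4: flows [3->0,3->1,3->2] -> levels [6 6 4 3]
Step 5: flows [0->3,1->3,2->3] -> levels [5 5 3 6]
  -> period-2 cycle (repeats step 3); tank 3 never drops to <=2
Tank 3 never reaches <=2 within 15 steps

Answer: -1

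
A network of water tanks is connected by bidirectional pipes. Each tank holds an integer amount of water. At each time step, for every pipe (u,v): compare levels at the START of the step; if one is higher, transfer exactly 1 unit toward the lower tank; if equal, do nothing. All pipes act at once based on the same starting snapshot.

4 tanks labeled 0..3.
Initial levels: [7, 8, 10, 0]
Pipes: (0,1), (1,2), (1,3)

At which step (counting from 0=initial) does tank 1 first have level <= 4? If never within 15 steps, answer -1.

Answer: 7

Derivation:
Step 1: flows [1->0,2->1,1->3] -> levels [8 7 9 1]
Step 2: flows [0->1,2->1,1->3] -> levels [7 8 8 2]
Step 3: flows [1->0,1=2,1->3] -> levels [8 6 8 3]
Step 4: flows [0->1,2->1,1->3] -> levels [7 7 7 4]
Step 5: flows [0=1,1=2,1->3] -> levels [7 6 7 5]
Step 6: flows [0->1,2->1,1->3] -> levels [6 7 6 6]
Step 7: flows [1->0,1->2,1->3] -> levels [7 4 7 7]
Tank 1 first reaches <=4 at step 7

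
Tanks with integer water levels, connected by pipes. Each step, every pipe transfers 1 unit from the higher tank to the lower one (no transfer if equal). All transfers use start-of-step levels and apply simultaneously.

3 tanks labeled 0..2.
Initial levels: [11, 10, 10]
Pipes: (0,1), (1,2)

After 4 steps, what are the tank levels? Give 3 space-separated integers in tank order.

Step 1: flows [0->1,1=2] -> levels [10 11 10]
Step 2: flows [1->0,1->2] -> levels [11 9 11]
Step 3: flows [0->1,2->1] -> levels [10 11 10]
  -> period-2 cycle: step 3 state = step 1 state
  -> state at step 4: (4-1) mod 2 = 1, same as step 2 -> [11 9 11]

Answer: 11 9 11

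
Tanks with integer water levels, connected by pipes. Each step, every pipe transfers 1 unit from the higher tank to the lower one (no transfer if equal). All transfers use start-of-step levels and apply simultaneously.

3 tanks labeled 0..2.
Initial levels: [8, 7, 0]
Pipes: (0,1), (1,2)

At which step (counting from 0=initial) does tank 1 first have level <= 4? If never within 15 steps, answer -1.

Answer: -1

Derivation:
Step 1: flows [0->1,1->2] -> levels [7 7 1]
Step 2: flows [0=1,1->2] -> levels [7 6 2]
Step 3: flows [0->1,1->2] -> levels [6 6 3]
Step 4: flows [0=1,1->2] -> levels [6 5 4]
Step 5: flows [0->1,1->2] -> levels [5 5 5]
Step 6: flows [0=1,1=2] -> levels [5 5 5]
  -> stable; tank 1 stays at 5 > 4
Tank 1 never reaches <=4 within 15 steps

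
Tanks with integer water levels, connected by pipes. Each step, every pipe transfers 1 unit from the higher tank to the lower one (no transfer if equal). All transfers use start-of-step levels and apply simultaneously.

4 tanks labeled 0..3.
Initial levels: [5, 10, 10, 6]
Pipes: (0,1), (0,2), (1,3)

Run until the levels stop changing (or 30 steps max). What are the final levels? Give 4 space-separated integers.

Answer: 9 6 8 8

Derivation:
Step 1: flows [1->0,2->0,1->3] -> levels [7 8 9 7]
Step 2: flows [1->0,2->0,1->3] -> levels [9 6 8 8]
Step 3: flows [0->1,0->2,3->1] -> levels [7 8 9 7]
  -> period-2 cycle: step 3 state = step 1 state; never stabilizes
  -> state at step 30: (30-1) mod 2 = 1, same as step 2 -> [9 6 8 8]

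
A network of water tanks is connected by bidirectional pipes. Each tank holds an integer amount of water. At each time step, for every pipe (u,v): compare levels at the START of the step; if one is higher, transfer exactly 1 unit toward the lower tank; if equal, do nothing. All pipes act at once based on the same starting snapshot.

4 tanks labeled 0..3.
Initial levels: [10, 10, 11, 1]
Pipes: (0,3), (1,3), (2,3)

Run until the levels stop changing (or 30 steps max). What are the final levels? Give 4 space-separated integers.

Answer: 8 8 9 7

Derivation:
Step 1: flows [0->3,1->3,2->3] -> levels [9 9 10 4]
Step 2: flows [0->3,1->3,2->3] -> levels [8 8 9 7]
Step 3: flows [0->3,1->3,2->3] -> levels [7 7 8 10]
Step 4: flows [3->0,3->1,3->2] -> levels [8 8 9 7]
  -> period-2 cycle: step 4 state = step 2 state; never stabilizes
  -> state at step 30: (30-2) mod 2 = 0, same as step 2 -> [8 8 9 7]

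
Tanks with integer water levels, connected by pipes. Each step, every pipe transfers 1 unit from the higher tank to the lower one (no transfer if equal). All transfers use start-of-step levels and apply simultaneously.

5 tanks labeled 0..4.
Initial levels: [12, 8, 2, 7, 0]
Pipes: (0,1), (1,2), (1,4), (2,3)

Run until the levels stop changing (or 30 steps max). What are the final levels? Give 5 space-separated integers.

Step 1: flows [0->1,1->2,1->4,3->2] -> levels [11 7 4 6 1]
Step 2: flows [0->1,1->2,1->4,3->2] -> levels [10 6 6 5 2]
Step 3: flows [0->1,1=2,1->4,2->3] -> levels [9 6 5 6 3]
Step 4: flows [0->1,1->2,1->4,3->2] -> levels [8 5 7 5 4]
Step 5: flows [0->1,2->1,1->4,2->3] -> levels [7 6 5 6 5]
Step 6: flows [0->1,1->2,1->4,3->2] -> levels [6 5 7 5 6]
Step 7: flows [0->1,2->1,4->1,2->3] -> levels [5 8 5 6 5]
Step 8: flows [1->0,1->2,1->4,3->2] -> levels [6 5 7 5 6]
  -> period-2 cycle: step 8 state = step 6 state; never stabilizes
  -> state at step 30: (30-6) mod 2 = 0, same as step 6 -> [6 5 7 5 6]

Answer: 6 5 7 5 6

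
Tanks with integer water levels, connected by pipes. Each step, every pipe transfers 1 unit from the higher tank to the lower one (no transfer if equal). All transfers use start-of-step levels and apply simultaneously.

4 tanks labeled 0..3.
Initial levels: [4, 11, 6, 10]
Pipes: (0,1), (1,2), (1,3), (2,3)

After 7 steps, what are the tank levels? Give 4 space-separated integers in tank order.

Step 1: flows [1->0,1->2,1->3,3->2] -> levels [5 8 8 10]
Step 2: flows [1->0,1=2,3->1,3->2] -> levels [6 8 9 8]
Step 3: flows [1->0,2->1,1=3,2->3] -> levels [7 8 7 9]
Step 4: flows [1->0,1->2,3->1,3->2] -> levels [8 7 9 7]
Step 5: flows [0->1,2->1,1=3,2->3] -> levels [7 9 7 8]
Step 6: flows [1->0,1->2,1->3,3->2] -> levels [8 6 9 8]
Step 7: flows [0->1,2->1,3->1,2->3] -> levels [7 9 7 8]

Answer: 7 9 7 8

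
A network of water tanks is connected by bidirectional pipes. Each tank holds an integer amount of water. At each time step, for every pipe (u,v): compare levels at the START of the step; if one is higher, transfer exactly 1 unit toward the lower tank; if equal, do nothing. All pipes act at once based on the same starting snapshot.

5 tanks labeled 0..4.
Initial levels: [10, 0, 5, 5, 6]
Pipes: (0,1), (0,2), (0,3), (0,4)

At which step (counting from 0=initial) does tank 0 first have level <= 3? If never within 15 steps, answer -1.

Answer: 5

Derivation:
Step 1: flows [0->1,0->2,0->3,0->4] -> levels [6 1 6 6 7]
Step 2: flows [0->1,0=2,0=3,4->0] -> levels [6 2 6 6 6]
Step 3: flows [0->1,0=2,0=3,0=4] -> levels [5 3 6 6 6]
Step 4: flows [0->1,2->0,3->0,4->0] -> levels [7 4 5 5 5]
Step 5: flows [0->1,0->2,0->3,0->4] -> levels [3 5 6 6 6]
Tank 0 first reaches <=3 at step 5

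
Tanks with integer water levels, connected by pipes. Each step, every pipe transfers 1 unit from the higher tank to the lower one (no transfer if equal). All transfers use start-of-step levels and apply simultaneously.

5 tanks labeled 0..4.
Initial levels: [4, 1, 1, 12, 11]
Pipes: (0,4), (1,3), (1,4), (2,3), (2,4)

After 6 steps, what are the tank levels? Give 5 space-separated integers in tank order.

Answer: 6 7 7 4 5

Derivation:
Step 1: flows [4->0,3->1,4->1,3->2,4->2] -> levels [5 3 3 10 8]
Step 2: flows [4->0,3->1,4->1,3->2,4->2] -> levels [6 5 5 8 5]
Step 3: flows [0->4,3->1,1=4,3->2,2=4] -> levels [5 6 6 6 6]
Step 4: flows [4->0,1=3,1=4,2=3,2=4] -> levels [6 6 6 6 5]
Step 5: flows [0->4,1=3,1->4,2=3,2->4] -> levels [5 5 5 6 8]
Step 6: flows [4->0,3->1,4->1,3->2,4->2] -> levels [6 7 7 4 5]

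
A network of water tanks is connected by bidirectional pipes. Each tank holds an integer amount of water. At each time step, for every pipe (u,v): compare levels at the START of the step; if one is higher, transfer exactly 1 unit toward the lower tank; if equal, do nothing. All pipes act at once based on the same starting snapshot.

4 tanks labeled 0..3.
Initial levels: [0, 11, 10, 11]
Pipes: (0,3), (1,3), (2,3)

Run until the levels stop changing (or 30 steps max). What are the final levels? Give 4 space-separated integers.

Step 1: flows [3->0,1=3,3->2] -> levels [1 11 11 9]
Step 2: flows [3->0,1->3,2->3] -> levels [2 10 10 10]
Step 3: flows [3->0,1=3,2=3] -> levels [3 10 10 9]
Step 4: flows [3->0,1->3,2->3] -> levels [4 9 9 10]
Step 5: flows [3->0,3->1,3->2] -> levels [5 10 10 7]
Step 6: flows [3->0,1->3,2->3] -> levels [6 9 9 8]
Step 7: flows [3->0,1->3,2->3] -> levels [7 8 8 9]
Step 8: flows [3->0,3->1,3->2] -> levels [8 9 9 6]
Step 9: flows [0->3,1->3,2->3] -> levels [7 8 8 9]
  -> period-2 cycle: step 9 state = step 7 state; never stabilizes
  -> state at step 30: (30-7) mod 2 = 1, same as step 8 -> [8 9 9 6]

Answer: 8 9 9 6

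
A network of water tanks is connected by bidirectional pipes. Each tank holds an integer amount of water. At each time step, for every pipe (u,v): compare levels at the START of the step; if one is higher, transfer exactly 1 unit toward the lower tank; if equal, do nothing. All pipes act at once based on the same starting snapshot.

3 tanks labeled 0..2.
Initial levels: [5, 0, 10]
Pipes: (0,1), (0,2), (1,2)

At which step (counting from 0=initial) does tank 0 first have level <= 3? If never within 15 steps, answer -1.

Answer: -1

Derivation:
Step 1: flows [0->1,2->0,2->1] -> levels [5 2 8]
Step 2: flows [0->1,2->0,2->1] -> levels [5 4 6]
Step 3: flows [0->1,2->0,2->1] -> levels [5 6 4]
Step 4: flows [1->0,0->2,1->2] -> levels [5 4 6]
  -> period-2 cycle (repeats step 2); tank 0 never drops to <=3
Tank 0 never reaches <=3 within 15 steps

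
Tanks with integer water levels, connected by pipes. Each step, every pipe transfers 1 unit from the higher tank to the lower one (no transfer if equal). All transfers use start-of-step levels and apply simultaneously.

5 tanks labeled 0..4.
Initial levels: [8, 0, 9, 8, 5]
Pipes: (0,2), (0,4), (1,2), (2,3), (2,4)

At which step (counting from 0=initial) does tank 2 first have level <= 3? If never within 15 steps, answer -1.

Answer: -1

Derivation:
Step 1: flows [2->0,0->4,2->1,2->3,2->4] -> levels [8 1 5 9 7]
Step 2: flows [0->2,0->4,2->1,3->2,4->2] -> levels [6 2 7 8 7]
Step 3: flows [2->0,4->0,2->1,3->2,2=4] -> levels [8 3 6 7 6]
Step 4: flows [0->2,0->4,2->1,3->2,2=4] -> levels [6 4 7 6 7]
Step 5: flows [2->0,4->0,2->1,2->3,2=4] -> levels [8 5 4 7 6]
Step 6: flows [0->2,0->4,1->2,3->2,4->2] -> levels [6 4 8 6 6]
Step 7: flows [2->0,0=4,2->1,2->3,2->4] -> levels [7 5 4 7 7]
Step 8: flows [0->2,0=4,1->2,3->2,4->2] -> levels [6 4 8 6 6]
  -> period-2 cycle (repeats step 6); tank 2 never drops to <=3
Tank 2 never reaches <=3 within 15 steps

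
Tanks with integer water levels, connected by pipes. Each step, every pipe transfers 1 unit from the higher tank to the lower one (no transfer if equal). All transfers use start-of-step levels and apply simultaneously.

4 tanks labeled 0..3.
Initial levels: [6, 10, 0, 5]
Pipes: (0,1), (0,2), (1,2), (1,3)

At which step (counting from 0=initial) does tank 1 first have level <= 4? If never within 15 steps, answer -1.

Answer: 2

Derivation:
Step 1: flows [1->0,0->2,1->2,1->3] -> levels [6 7 2 6]
Step 2: flows [1->0,0->2,1->2,1->3] -> levels [6 4 4 7]
Tank 1 first reaches <=4 at step 2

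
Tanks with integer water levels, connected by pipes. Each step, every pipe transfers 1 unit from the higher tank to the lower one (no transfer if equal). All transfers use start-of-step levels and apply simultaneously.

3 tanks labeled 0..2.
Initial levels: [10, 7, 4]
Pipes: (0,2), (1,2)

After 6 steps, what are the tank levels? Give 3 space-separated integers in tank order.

Step 1: flows [0->2,1->2] -> levels [9 6 6]
Step 2: flows [0->2,1=2] -> levels [8 6 7]
Step 3: flows [0->2,2->1] -> levels [7 7 7]
Step 4: flows [0=2,1=2] -> levels [7 7 7]
  -> stable; steps 5..6 unchanged -> [7 7 7]

Answer: 7 7 7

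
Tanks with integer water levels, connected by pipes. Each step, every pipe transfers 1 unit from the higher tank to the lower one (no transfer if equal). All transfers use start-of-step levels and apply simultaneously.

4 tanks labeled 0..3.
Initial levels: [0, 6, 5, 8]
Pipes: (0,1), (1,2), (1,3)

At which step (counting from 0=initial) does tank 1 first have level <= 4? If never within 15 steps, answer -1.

Step 1: flows [1->0,1->2,3->1] -> levels [1 5 6 7]
Step 2: flows [1->0,2->1,3->1] -> levels [2 6 5 6]
Step 3: flows [1->0,1->2,1=3] -> levels [3 4 6 6]
Tank 1 first reaches <=4 at step 3

Answer: 3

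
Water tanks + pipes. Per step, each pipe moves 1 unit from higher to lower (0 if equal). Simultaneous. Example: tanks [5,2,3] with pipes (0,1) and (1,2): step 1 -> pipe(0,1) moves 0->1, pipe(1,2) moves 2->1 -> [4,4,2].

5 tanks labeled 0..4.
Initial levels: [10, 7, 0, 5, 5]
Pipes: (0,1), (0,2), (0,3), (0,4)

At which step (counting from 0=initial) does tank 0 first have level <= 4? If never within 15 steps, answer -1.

Step 1: flows [0->1,0->2,0->3,0->4] -> levels [6 8 1 6 6]
Step 2: flows [1->0,0->2,0=3,0=4] -> levels [6 7 2 6 6]
Step 3: flows [1->0,0->2,0=3,0=4] -> levels [6 6 3 6 6]
Step 4: flows [0=1,0->2,0=3,0=4] -> levels [5 6 4 6 6]
Step 5: flows [1->0,0->2,3->0,4->0] -> levels [7 5 5 5 5]
Step 6: flows [0->1,0->2,0->3,0->4] -> levels [3 6 6 6 6]
Tank 0 first reaches <=4 at step 6

Answer: 6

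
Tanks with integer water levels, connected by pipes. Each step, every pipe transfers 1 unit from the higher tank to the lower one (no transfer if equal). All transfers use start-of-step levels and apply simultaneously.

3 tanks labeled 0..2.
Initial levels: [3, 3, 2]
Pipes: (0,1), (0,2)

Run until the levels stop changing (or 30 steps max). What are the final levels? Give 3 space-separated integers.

Step 1: flows [0=1,0->2] -> levels [2 3 3]
Step 2: flows [1->0,2->0] -> levels [4 2 2]
Step 3: flows [0->1,0->2] -> levels [2 3 3]
  -> period-2 cycle: step 3 state = step 1 state; never stabilizes
  -> state at step 30: (30-1) mod 2 = 1, same as step 2 -> [4 2 2]

Answer: 4 2 2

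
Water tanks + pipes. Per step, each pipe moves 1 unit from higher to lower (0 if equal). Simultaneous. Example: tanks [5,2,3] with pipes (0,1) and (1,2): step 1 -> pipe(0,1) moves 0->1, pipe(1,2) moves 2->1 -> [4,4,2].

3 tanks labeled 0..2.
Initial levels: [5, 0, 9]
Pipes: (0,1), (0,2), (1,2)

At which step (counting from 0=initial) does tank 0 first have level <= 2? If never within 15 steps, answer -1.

Step 1: flows [0->1,2->0,2->1] -> levels [5 2 7]
Step 2: flows [0->1,2->0,2->1] -> levels [5 4 5]
Step 3: flows [0->1,0=2,2->1] -> levels [4 6 4]
Step 4: flows [1->0,0=2,1->2] -> levels [5 4 5]
  -> period-2 cycle (repeats step 2); tank 0 never drops to <=2
Tank 0 never reaches <=2 within 15 steps

Answer: -1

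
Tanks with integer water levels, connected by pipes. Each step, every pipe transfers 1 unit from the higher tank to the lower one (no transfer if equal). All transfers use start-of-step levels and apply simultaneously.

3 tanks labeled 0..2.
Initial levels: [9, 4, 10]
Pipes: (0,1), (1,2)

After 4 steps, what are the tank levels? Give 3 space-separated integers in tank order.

Answer: 7 9 7

Derivation:
Step 1: flows [0->1,2->1] -> levels [8 6 9]
Step 2: flows [0->1,2->1] -> levels [7 8 8]
Step 3: flows [1->0,1=2] -> levels [8 7 8]
Step 4: flows [0->1,2->1] -> levels [7 9 7]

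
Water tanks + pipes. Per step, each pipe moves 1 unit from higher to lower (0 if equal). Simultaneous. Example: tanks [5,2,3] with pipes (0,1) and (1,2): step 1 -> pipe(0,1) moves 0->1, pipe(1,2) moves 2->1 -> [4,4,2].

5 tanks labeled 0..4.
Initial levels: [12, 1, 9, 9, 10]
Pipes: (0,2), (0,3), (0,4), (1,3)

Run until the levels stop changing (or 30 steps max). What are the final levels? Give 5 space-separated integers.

Step 1: flows [0->2,0->3,0->4,3->1] -> levels [9 2 10 9 11]
Step 2: flows [2->0,0=3,4->0,3->1] -> levels [11 3 9 8 10]
Step 3: flows [0->2,0->3,0->4,3->1] -> levels [8 4 10 8 11]
Step 4: flows [2->0,0=3,4->0,3->1] -> levels [10 5 9 7 10]
Step 5: flows [0->2,0->3,0=4,3->1] -> levels [8 6 10 7 10]
Step 6: flows [2->0,0->3,4->0,3->1] -> levels [9 7 9 7 9]
Step 7: flows [0=2,0->3,0=4,1=3] -> levels [8 7 9 8 9]
Step 8: flows [2->0,0=3,4->0,3->1] -> levels [10 8 8 7 8]
Step 9: flows [0->2,0->3,0->4,1->3] -> levels [7 7 9 9 9]
Step 10: flows [2->0,3->0,4->0,3->1] -> levels [10 8 8 7 8]
  -> period-2 cycle: step 10 state = step 8 state; never stabilizes
  -> state at step 30: (30-8) mod 2 = 0, same as step 8 -> [10 8 8 7 8]

Answer: 10 8 8 7 8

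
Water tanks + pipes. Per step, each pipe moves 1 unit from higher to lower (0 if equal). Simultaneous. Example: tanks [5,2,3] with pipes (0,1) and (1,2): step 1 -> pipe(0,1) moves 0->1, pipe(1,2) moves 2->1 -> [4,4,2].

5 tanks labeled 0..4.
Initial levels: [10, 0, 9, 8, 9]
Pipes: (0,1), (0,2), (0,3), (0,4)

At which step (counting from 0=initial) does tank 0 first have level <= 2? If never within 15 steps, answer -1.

Step 1: flows [0->1,0->2,0->3,0->4] -> levels [6 1 10 9 10]
Step 2: flows [0->1,2->0,3->0,4->0] -> levels [8 2 9 8 9]
Step 3: flows [0->1,2->0,0=3,4->0] -> levels [9 3 8 8 8]
Step 4: flows [0->1,0->2,0->3,0->4] -> levels [5 4 9 9 9]
Step 5: flows [0->1,2->0,3->0,4->0] -> levels [7 5 8 8 8]
Step 6: flows [0->1,2->0,3->0,4->0] -> levels [9 6 7 7 7]
Step 7: flows [0->1,0->2,0->3,0->4] -> levels [5 7 8 8 8]
Step 8: flows [1->0,2->0,3->0,4->0] -> levels [9 6 7 7 7]
  -> period-2 cycle (repeats step 6); tank 0 never drops to <=2
Tank 0 never reaches <=2 within 15 steps

Answer: -1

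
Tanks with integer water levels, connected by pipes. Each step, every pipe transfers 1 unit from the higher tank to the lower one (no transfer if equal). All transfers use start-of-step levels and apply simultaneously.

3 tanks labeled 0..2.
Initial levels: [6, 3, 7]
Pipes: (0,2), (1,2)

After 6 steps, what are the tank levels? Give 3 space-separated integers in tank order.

Answer: 6 6 4

Derivation:
Step 1: flows [2->0,2->1] -> levels [7 4 5]
Step 2: flows [0->2,2->1] -> levels [6 5 5]
Step 3: flows [0->2,1=2] -> levels [5 5 6]
Step 4: flows [2->0,2->1] -> levels [6 6 4]
Step 5: flows [0->2,1->2] -> levels [5 5 6]
  -> period-2 cycle: step 5 state = step 3 state
  -> state at step 6: (6-3) mod 2 = 1, same as step 4 -> [6 6 4]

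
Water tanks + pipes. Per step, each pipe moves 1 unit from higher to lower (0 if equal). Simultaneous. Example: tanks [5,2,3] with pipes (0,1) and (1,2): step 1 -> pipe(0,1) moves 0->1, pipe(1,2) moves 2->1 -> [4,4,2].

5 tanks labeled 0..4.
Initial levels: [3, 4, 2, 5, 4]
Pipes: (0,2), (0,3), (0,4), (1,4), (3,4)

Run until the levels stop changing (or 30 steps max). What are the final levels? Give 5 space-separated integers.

Step 1: flows [0->2,3->0,4->0,1=4,3->4] -> levels [4 4 3 3 4]
Step 2: flows [0->2,0->3,0=4,1=4,4->3] -> levels [2 4 4 5 3]
Step 3: flows [2->0,3->0,4->0,1->4,3->4] -> levels [5 3 3 3 4]
Step 4: flows [0->2,0->3,0->4,4->1,4->3] -> levels [2 4 4 5 3]
  -> period-2 cycle: step 4 state = step 2 state; never stabilizes
  -> state at step 30: (30-2) mod 2 = 0, same as step 2 -> [2 4 4 5 3]

Answer: 2 4 4 5 3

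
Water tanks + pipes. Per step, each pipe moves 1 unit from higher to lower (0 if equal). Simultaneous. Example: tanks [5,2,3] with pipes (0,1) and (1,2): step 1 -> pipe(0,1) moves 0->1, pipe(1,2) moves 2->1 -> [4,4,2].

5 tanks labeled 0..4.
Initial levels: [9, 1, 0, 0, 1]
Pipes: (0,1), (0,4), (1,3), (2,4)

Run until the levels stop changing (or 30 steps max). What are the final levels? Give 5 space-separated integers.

Step 1: flows [0->1,0->4,1->3,4->2] -> levels [7 1 1 1 1]
Step 2: flows [0->1,0->4,1=3,2=4] -> levels [5 2 1 1 2]
Step 3: flows [0->1,0->4,1->3,4->2] -> levels [3 2 2 2 2]
Step 4: flows [0->1,0->4,1=3,2=4] -> levels [1 3 2 2 3]
Step 5: flows [1->0,4->0,1->3,4->2] -> levels [3 1 3 3 1]
Step 6: flows [0->1,0->4,3->1,2->4] -> levels [1 3 2 2 3]
  -> period-2 cycle: step 6 state = step 4 state; never stabilizes
  -> state at step 30: (30-4) mod 2 = 0, same as step 4 -> [1 3 2 2 3]

Answer: 1 3 2 2 3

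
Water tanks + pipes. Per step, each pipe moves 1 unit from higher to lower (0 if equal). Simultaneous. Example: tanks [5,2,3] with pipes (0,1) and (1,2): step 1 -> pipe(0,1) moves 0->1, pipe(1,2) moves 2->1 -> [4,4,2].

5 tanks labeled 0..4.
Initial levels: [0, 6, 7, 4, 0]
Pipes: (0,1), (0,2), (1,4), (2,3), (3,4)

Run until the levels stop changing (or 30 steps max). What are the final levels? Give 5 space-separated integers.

Answer: 4 2 3 4 4

Derivation:
Step 1: flows [1->0,2->0,1->4,2->3,3->4] -> levels [2 4 5 4 2]
Step 2: flows [1->0,2->0,1->4,2->3,3->4] -> levels [4 2 3 4 4]
Step 3: flows [0->1,0->2,4->1,3->2,3=4] -> levels [2 4 5 3 3]
Step 4: flows [1->0,2->0,1->4,2->3,3=4] -> levels [4 2 3 4 4]
  -> period-2 cycle: step 4 state = step 2 state; never stabilizes
  -> state at step 30: (30-2) mod 2 = 0, same as step 2 -> [4 2 3 4 4]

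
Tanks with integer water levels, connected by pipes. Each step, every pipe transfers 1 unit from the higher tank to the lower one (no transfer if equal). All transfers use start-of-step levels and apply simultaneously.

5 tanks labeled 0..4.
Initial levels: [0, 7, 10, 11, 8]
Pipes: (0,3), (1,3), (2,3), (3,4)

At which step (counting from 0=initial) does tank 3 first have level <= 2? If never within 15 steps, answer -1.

Answer: -1

Derivation:
Step 1: flows [3->0,3->1,3->2,3->4] -> levels [1 8 11 7 9]
Step 2: flows [3->0,1->3,2->3,4->3] -> levels [2 7 10 9 8]
Step 3: flows [3->0,3->1,2->3,3->4] -> levels [3 8 9 7 9]
Step 4: flows [3->0,1->3,2->3,4->3] -> levels [4 7 8 9 8]
Step 5: flows [3->0,3->1,3->2,3->4] -> levels [5 8 9 5 9]
Step 6: flows [0=3,1->3,2->3,4->3] -> levels [5 7 8 8 8]
Step 7: flows [3->0,3->1,2=3,3=4] -> levels [6 8 8 6 8]
Step 8: flows [0=3,1->3,2->3,4->3] -> levels [6 7 7 9 7]
Step 9: flows [3->0,3->1,3->2,3->4] -> levels [7 8 8 5 8]
Step 10: flows [0->3,1->3,2->3,4->3] -> levels [6 7 7 9 7]
  -> period-2 cycle (repeats step 8); tank 3 never drops to <=2
Tank 3 never reaches <=2 within 15 steps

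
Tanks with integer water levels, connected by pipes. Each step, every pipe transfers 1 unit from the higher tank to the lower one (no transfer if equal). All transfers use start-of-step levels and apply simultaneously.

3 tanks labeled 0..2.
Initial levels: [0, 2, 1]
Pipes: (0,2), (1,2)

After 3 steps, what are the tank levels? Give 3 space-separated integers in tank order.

Answer: 1 1 1

Derivation:
Step 1: flows [2->0,1->2] -> levels [1 1 1]
Step 2: flows [0=2,1=2] -> levels [1 1 1]
  -> stable; steps 3..3 unchanged -> [1 1 1]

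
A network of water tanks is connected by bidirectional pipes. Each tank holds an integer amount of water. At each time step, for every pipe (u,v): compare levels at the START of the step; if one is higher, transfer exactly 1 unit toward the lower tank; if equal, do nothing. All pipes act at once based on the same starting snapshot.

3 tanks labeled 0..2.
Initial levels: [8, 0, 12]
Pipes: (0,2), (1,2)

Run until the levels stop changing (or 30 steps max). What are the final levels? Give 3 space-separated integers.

Answer: 6 6 8

Derivation:
Step 1: flows [2->0,2->1] -> levels [9 1 10]
Step 2: flows [2->0,2->1] -> levels [10 2 8]
Step 3: flows [0->2,2->1] -> levels [9 3 8]
Step 4: flows [0->2,2->1] -> levels [8 4 8]
Step 5: flows [0=2,2->1] -> levels [8 5 7]
Step 6: flows [0->2,2->1] -> levels [7 6 7]
Step 7: flows [0=2,2->1] -> levels [7 7 6]
Step 8: flows [0->2,1->2] -> levels [6 6 8]
Step 9: flows [2->0,2->1] -> levels [7 7 6]
  -> period-2 cycle: step 9 state = step 7 state; never stabilizes
  -> state at step 30: (30-7) mod 2 = 1, same as step 8 -> [6 6 8]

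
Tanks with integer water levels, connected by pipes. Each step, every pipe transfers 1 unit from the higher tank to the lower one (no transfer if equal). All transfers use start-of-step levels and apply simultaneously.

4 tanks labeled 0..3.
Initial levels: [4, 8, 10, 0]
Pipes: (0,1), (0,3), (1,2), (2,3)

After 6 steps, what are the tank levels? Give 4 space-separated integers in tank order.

Step 1: flows [1->0,0->3,2->1,2->3] -> levels [4 8 8 2]
Step 2: flows [1->0,0->3,1=2,2->3] -> levels [4 7 7 4]
Step 3: flows [1->0,0=3,1=2,2->3] -> levels [5 6 6 5]
Step 4: flows [1->0,0=3,1=2,2->3] -> levels [6 5 5 6]
Step 5: flows [0->1,0=3,1=2,3->2] -> levels [5 6 6 5]
  -> period-2 cycle: step 5 state = step 3 state
  -> state at step 6: (6-3) mod 2 = 1, same as step 4 -> [6 5 5 6]

Answer: 6 5 5 6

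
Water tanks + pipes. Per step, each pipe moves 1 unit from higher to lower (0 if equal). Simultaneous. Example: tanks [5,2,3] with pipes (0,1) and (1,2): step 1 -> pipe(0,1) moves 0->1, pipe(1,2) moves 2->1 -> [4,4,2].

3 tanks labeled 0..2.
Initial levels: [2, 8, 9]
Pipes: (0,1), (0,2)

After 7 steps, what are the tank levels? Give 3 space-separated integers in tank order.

Step 1: flows [1->0,2->0] -> levels [4 7 8]
Step 2: flows [1->0,2->0] -> levels [6 6 7]
Step 3: flows [0=1,2->0] -> levels [7 6 6]
Step 4: flows [0->1,0->2] -> levels [5 7 7]
Step 5: flows [1->0,2->0] -> levels [7 6 6]
  -> period-2 cycle: step 5 state = step 3 state
  -> state at step 7: (7-3) mod 2 = 0, same as step 3 -> [7 6 6]

Answer: 7 6 6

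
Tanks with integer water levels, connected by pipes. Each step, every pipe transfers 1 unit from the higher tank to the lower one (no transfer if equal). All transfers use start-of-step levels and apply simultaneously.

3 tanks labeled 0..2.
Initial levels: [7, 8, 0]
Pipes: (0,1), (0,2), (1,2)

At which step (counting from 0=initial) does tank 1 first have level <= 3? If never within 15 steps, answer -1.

Answer: -1

Derivation:
Step 1: flows [1->0,0->2,1->2] -> levels [7 6 2]
Step 2: flows [0->1,0->2,1->2] -> levels [5 6 4]
Step 3: flows [1->0,0->2,1->2] -> levels [5 4 6]
Step 4: flows [0->1,2->0,2->1] -> levels [5 6 4]
  -> period-2 cycle (repeats step 2); tank 1 never drops to <=3
Tank 1 never reaches <=3 within 15 steps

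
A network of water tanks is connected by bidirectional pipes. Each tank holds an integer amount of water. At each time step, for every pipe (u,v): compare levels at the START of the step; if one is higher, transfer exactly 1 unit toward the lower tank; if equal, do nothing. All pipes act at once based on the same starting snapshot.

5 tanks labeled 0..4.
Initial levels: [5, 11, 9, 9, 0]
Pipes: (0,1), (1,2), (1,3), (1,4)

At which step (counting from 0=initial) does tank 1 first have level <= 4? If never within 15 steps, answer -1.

Answer: 6

Derivation:
Step 1: flows [1->0,1->2,1->3,1->4] -> levels [6 7 10 10 1]
Step 2: flows [1->0,2->1,3->1,1->4] -> levels [7 7 9 9 2]
Step 3: flows [0=1,2->1,3->1,1->4] -> levels [7 8 8 8 3]
Step 4: flows [1->0,1=2,1=3,1->4] -> levels [8 6 8 8 4]
Step 5: flows [0->1,2->1,3->1,1->4] -> levels [7 8 7 7 5]
Step 6: flows [1->0,1->2,1->3,1->4] -> levels [8 4 8 8 6]
Tank 1 first reaches <=4 at step 6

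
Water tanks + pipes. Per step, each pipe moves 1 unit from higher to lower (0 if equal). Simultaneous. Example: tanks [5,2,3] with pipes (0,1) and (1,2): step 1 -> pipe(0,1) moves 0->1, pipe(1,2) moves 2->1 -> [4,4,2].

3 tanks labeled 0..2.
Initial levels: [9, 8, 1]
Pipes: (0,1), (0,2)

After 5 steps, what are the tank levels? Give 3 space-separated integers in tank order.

Step 1: flows [0->1,0->2] -> levels [7 9 2]
Step 2: flows [1->0,0->2] -> levels [7 8 3]
Step 3: flows [1->0,0->2] -> levels [7 7 4]
Step 4: flows [0=1,0->2] -> levels [6 7 5]
Step 5: flows [1->0,0->2] -> levels [6 6 6]

Answer: 6 6 6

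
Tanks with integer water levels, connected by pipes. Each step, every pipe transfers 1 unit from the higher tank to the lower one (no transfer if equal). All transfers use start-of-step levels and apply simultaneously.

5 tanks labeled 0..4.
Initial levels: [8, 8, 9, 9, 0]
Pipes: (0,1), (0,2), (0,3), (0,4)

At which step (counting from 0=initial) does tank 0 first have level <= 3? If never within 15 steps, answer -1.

Step 1: flows [0=1,2->0,3->0,0->4] -> levels [9 8 8 8 1]
Step 2: flows [0->1,0->2,0->3,0->4] -> levels [5 9 9 9 2]
Step 3: flows [1->0,2->0,3->0,0->4] -> levels [7 8 8 8 3]
Step 4: flows [1->0,2->0,3->0,0->4] -> levels [9 7 7 7 4]
Step 5: flows [0->1,0->2,0->3,0->4] -> levels [5 8 8 8 5]
Step 6: flows [1->0,2->0,3->0,0=4] -> levels [8 7 7 7 5]
Step 7: flows [0->1,0->2,0->3,0->4] -> levels [4 8 8 8 6]
Step 8: flows [1->0,2->0,3->0,4->0] -> levels [8 7 7 7 5]
  -> period-2 cycle (repeats step 6); tank 0 never drops to <=3
Tank 0 never reaches <=3 within 15 steps

Answer: -1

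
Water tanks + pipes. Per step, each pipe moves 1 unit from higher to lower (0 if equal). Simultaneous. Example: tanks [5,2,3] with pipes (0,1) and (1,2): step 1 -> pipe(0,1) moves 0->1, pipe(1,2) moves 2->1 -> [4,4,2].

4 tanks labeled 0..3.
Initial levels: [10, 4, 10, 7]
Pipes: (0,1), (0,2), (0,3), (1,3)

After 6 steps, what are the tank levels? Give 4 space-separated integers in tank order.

Step 1: flows [0->1,0=2,0->3,3->1] -> levels [8 6 10 7]
Step 2: flows [0->1,2->0,0->3,3->1] -> levels [7 8 9 7]
Step 3: flows [1->0,2->0,0=3,1->3] -> levels [9 6 8 8]
Step 4: flows [0->1,0->2,0->3,3->1] -> levels [6 8 9 8]
Step 5: flows [1->0,2->0,3->0,1=3] -> levels [9 7 8 7]
Step 6: flows [0->1,0->2,0->3,1=3] -> levels [6 8 9 8]

Answer: 6 8 9 8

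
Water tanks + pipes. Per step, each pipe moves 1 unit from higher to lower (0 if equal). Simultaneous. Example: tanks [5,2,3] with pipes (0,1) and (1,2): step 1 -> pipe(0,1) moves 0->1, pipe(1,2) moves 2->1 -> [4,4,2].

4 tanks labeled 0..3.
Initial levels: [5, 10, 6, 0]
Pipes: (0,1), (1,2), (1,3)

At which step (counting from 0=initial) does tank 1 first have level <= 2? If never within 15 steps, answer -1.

Answer: -1

Derivation:
Step 1: flows [1->0,1->2,1->3] -> levels [6 7 7 1]
Step 2: flows [1->0,1=2,1->3] -> levels [7 5 7 2]
Step 3: flows [0->1,2->1,1->3] -> levels [6 6 6 3]
Step 4: flows [0=1,1=2,1->3] -> levels [6 5 6 4]
Step 5: flows [0->1,2->1,1->3] -> levels [5 6 5 5]
Step 6: flows [1->0,1->2,1->3] -> levels [6 3 6 6]
Step 7: flows [0->1,2->1,3->1] -> levels [5 6 5 5]
  -> period-2 cycle (repeats step 5); tank 1 never drops to <=2
Tank 1 never reaches <=2 within 15 steps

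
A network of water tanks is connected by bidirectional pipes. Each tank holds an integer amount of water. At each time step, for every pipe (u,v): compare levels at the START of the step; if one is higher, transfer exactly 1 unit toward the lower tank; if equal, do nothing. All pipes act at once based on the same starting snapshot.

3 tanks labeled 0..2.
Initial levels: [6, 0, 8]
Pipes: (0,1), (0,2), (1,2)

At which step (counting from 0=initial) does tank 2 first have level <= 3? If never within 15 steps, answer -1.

Answer: -1

Derivation:
Step 1: flows [0->1,2->0,2->1] -> levels [6 2 6]
Step 2: flows [0->1,0=2,2->1] -> levels [5 4 5]
Step 3: flows [0->1,0=2,2->1] -> levels [4 6 4]
Step 4: flows [1->0,0=2,1->2] -> levels [5 4 5]
  -> period-2 cycle (repeats step 2); tank 2 never drops to <=3
Tank 2 never reaches <=3 within 15 steps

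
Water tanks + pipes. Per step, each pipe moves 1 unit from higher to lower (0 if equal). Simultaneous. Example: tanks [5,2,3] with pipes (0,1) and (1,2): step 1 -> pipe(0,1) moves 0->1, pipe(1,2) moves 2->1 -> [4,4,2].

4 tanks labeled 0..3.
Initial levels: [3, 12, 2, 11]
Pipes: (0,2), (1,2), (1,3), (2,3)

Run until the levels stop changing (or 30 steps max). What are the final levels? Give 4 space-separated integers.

Step 1: flows [0->2,1->2,1->3,3->2] -> levels [2 10 5 11]
Step 2: flows [2->0,1->2,3->1,3->2] -> levels [3 10 6 9]
Step 3: flows [2->0,1->2,1->3,3->2] -> levels [4 8 7 9]
Step 4: flows [2->0,1->2,3->1,3->2] -> levels [5 8 8 7]
Step 5: flows [2->0,1=2,1->3,2->3] -> levels [6 7 6 9]
Step 6: flows [0=2,1->2,3->1,3->2] -> levels [6 7 8 7]
Step 7: flows [2->0,2->1,1=3,2->3] -> levels [7 8 5 8]
Step 8: flows [0->2,1->2,1=3,3->2] -> levels [6 7 8 7]
  -> period-2 cycle: step 8 state = step 6 state; never stabilizes
  -> state at step 30: (30-6) mod 2 = 0, same as step 6 -> [6 7 8 7]

Answer: 6 7 8 7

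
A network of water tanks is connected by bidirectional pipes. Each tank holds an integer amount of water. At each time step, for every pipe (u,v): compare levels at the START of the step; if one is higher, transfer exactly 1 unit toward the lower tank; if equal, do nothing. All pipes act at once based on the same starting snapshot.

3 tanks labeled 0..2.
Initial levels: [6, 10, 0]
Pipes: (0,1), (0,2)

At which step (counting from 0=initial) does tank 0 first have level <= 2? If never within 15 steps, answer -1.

Answer: -1

Derivation:
Step 1: flows [1->0,0->2] -> levels [6 9 1]
Step 2: flows [1->0,0->2] -> levels [6 8 2]
Step 3: flows [1->0,0->2] -> levels [6 7 3]
Step 4: flows [1->0,0->2] -> levels [6 6 4]
Step 5: flows [0=1,0->2] -> levels [5 6 5]
Step 6: flows [1->0,0=2] -> levels [6 5 5]
Step 7: flows [0->1,0->2] -> levels [4 6 6]
Step 8: flows [1->0,2->0] -> levels [6 5 5]
  -> period-2 cycle (repeats step 6); tank 0 never drops to <=2
Tank 0 never reaches <=2 within 15 steps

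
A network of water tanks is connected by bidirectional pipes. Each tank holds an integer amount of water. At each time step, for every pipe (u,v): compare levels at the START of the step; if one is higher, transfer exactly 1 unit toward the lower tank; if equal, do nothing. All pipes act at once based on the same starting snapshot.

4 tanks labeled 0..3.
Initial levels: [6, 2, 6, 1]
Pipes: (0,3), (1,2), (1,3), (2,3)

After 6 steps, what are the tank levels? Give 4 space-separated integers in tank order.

Step 1: flows [0->3,2->1,1->3,2->3] -> levels [5 2 4 4]
Step 2: flows [0->3,2->1,3->1,2=3] -> levels [4 4 3 4]
Step 3: flows [0=3,1->2,1=3,3->2] -> levels [4 3 5 3]
Step 4: flows [0->3,2->1,1=3,2->3] -> levels [3 4 3 5]
Step 5: flows [3->0,1->2,3->1,3->2] -> levels [4 4 5 2]
Step 6: flows [0->3,2->1,1->3,2->3] -> levels [3 4 3 5]

Answer: 3 4 3 5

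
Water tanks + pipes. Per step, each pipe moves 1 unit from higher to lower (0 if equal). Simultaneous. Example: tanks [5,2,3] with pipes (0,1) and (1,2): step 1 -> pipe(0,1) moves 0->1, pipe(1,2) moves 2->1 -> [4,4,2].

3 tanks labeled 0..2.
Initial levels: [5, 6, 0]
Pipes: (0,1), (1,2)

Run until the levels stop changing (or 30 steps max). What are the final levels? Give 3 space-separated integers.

Step 1: flows [1->0,1->2] -> levels [6 4 1]
Step 2: flows [0->1,1->2] -> levels [5 4 2]
Step 3: flows [0->1,1->2] -> levels [4 4 3]
Step 4: flows [0=1,1->2] -> levels [4 3 4]
Step 5: flows [0->1,2->1] -> levels [3 5 3]
Step 6: flows [1->0,1->2] -> levels [4 3 4]
  -> period-2 cycle: step 6 state = step 4 state; never stabilizes
  -> state at step 30: (30-4) mod 2 = 0, same as step 4 -> [4 3 4]

Answer: 4 3 4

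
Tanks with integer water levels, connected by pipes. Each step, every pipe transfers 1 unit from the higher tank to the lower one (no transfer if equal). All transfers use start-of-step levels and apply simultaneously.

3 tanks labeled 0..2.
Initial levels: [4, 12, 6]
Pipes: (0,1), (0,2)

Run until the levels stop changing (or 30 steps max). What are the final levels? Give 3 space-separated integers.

Answer: 6 8 8

Derivation:
Step 1: flows [1->0,2->0] -> levels [6 11 5]
Step 2: flows [1->0,0->2] -> levels [6 10 6]
Step 3: flows [1->0,0=2] -> levels [7 9 6]
Step 4: flows [1->0,0->2] -> levels [7 8 7]
Step 5: flows [1->0,0=2] -> levels [8 7 7]
Step 6: flows [0->1,0->2] -> levels [6 8 8]
Step 7: flows [1->0,2->0] -> levels [8 7 7]
  -> period-2 cycle: step 7 state = step 5 state; never stabilizes
  -> state at step 30: (30-5) mod 2 = 1, same as step 6 -> [6 8 8]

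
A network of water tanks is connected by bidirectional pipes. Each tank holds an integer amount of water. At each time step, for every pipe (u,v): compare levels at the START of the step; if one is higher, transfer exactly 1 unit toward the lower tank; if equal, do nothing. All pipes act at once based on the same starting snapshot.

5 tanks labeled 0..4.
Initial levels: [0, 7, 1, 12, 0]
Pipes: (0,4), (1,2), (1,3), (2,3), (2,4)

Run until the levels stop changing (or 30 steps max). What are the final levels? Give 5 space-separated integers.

Answer: 4 3 6 4 3

Derivation:
Step 1: flows [0=4,1->2,3->1,3->2,2->4] -> levels [0 7 2 10 1]
Step 2: flows [4->0,1->2,3->1,3->2,2->4] -> levels [1 7 3 8 1]
Step 3: flows [0=4,1->2,3->1,3->2,2->4] -> levels [1 7 4 6 2]
Step 4: flows [4->0,1->2,1->3,3->2,2->4] -> levels [2 5 5 6 2]
Step 5: flows [0=4,1=2,3->1,3->2,2->4] -> levels [2 6 5 4 3]
Step 6: flows [4->0,1->2,1->3,2->3,2->4] -> levels [3 4 4 6 3]
Step 7: flows [0=4,1=2,3->1,3->2,2->4] -> levels [3 5 4 4 4]
Step 8: flows [4->0,1->2,1->3,2=3,2=4] -> levels [4 3 5 5 3]
Step 9: flows [0->4,2->1,3->1,2=3,2->4] -> levels [3 5 3 4 5]
Step 10: flows [4->0,1->2,1->3,3->2,4->2] -> levels [4 3 6 4 3]
Step 11: flows [0->4,2->1,3->1,2->3,2->4] -> levels [3 5 3 4 5]
  -> period-2 cycle: step 11 state = step 9 state; never stabilizes
  -> state at step 30: (30-9) mod 2 = 1, same as step 10 -> [4 3 6 4 3]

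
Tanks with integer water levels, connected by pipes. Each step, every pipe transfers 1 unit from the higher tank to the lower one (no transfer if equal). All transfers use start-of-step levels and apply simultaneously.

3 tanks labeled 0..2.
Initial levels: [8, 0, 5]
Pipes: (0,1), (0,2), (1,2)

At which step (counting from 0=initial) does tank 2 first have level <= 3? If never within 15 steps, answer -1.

Step 1: flows [0->1,0->2,2->1] -> levels [6 2 5]
Step 2: flows [0->1,0->2,2->1] -> levels [4 4 5]
Step 3: flows [0=1,2->0,2->1] -> levels [5 5 3]
Tank 2 first reaches <=3 at step 3

Answer: 3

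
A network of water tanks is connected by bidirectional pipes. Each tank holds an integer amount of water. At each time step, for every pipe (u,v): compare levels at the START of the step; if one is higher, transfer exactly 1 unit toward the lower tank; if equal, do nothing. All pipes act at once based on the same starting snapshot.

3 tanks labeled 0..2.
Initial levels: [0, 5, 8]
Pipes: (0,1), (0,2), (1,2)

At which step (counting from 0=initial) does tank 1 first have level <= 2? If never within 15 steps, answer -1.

Step 1: flows [1->0,2->0,2->1] -> levels [2 5 6]
Step 2: flows [1->0,2->0,2->1] -> levels [4 5 4]
Step 3: flows [1->0,0=2,1->2] -> levels [5 3 5]
Step 4: flows [0->1,0=2,2->1] -> levels [4 5 4]
  -> period-2 cycle (repeats step 2); tank 1 never drops to <=2
Tank 1 never reaches <=2 within 15 steps

Answer: -1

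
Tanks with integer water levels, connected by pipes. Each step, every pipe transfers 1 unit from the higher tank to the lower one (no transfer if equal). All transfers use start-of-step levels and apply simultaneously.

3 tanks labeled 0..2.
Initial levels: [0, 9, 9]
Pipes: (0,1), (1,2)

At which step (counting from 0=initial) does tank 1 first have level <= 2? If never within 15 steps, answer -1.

Answer: -1

Derivation:
Step 1: flows [1->0,1=2] -> levels [1 8 9]
Step 2: flows [1->0,2->1] -> levels [2 8 8]
Step 3: flows [1->0,1=2] -> levels [3 7 8]
Step 4: flows [1->0,2->1] -> levels [4 7 7]
Step 5: flows [1->0,1=2] -> levels [5 6 7]
Step 6: flows [1->0,2->1] -> levels [6 6 6]
Step 7: flows [0=1,1=2] -> levels [6 6 6]
  -> stable; tank 1 stays at 6 > 2
Tank 1 never reaches <=2 within 15 steps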